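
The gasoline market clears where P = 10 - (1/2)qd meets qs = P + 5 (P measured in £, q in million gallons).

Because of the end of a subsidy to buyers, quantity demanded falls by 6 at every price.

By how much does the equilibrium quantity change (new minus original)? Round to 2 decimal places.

Solve the original market: 20 - 2P = P + 5, hence P = 5 and q = 10.
The shock moves the curves to qd = 14 - 2P and qs = P + 5.
Setting them equal: 14 - 2P = P + 5 → 9 = 3P, so P = 3 and q = 8.
Δq = 8 − 10 = -2.00.

-2.00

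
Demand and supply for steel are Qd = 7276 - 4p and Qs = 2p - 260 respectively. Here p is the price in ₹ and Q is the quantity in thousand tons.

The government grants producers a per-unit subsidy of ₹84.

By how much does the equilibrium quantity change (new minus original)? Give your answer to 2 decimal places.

Before the shock: 7276 - 4p = 2p - 260 ⇒ 7536 = 6p ⇒ p = 1256, Q = 2252.
Since sellers receive the price plus the subsidy, the effective supply curve becomes Qs = 2p - 92.
New equilibrium: 7276 - 4p = 2p - 92 ⇒ 7368 = 6p ⇒ p = 1228, Q = 2364.
ΔQ = 2364 − 2252 = +112.00.

+112.00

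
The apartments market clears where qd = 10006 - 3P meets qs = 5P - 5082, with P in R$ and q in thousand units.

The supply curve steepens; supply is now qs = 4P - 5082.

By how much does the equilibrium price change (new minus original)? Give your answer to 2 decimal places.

Before the shock: 10006 - 3P = 5P - 5082 ⇒ 15088 = 8P ⇒ P = 1886, q = 4348.
With the change applied: demand qd = 10006 - 3P, supply qs = 4P - 5082.
Equate the new curves: 10006 - 3P = 4P - 5082, giving 15088 = 7P, P = 15088/7 ≈ 2155.4286, q = 24778/7 ≈ 3539.7143.
ΔP = 2155.4286 − 1886 = +269.43.

+269.43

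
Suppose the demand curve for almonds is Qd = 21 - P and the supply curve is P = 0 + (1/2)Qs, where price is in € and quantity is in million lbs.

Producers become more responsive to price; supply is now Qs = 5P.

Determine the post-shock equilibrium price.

Original equilibrium: 21 - P = 2P gives 21 = 3P, so P = 7 and Q = 14.
The new curves are Qd = 21 - P (demand) and Qs = 5P (supply).
Setting them equal: 21 - P = 5P → 21 = 6P, so P = 3.5 and Q = 17.5.

3.5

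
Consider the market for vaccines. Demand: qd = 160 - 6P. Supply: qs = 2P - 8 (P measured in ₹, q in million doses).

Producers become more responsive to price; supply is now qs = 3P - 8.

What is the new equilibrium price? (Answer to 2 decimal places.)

Before the shock: 160 - 6P = 2P - 8 ⇒ 168 = 8P ⇒ P = 21, q = 34.
After the shift, demand is qd = 160 - 6P and supply is qs = 3P - 8.
Clearing the new market: 160 - 6P = 3P - 8, so P = 56/3 ≈ 18.6667 and q = 48.

18.67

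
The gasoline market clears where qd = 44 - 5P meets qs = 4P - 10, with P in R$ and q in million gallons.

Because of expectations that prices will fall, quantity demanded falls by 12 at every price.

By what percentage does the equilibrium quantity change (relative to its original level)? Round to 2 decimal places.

Original equilibrium: 44 - 5P = 4P - 10 gives 54 = 9P, so P = 6 and q = 14.
The shock moves the curves to qd = 32 - 5P and qs = 4P - 10.
Equate the new curves: 32 - 5P = 4P - 10, giving 42 = 9P, P = 14/3 ≈ 4.6667, q = 26/3 ≈ 8.6667.
%Δq = (8.6667 − 14) / 14 × 100 = -38.10%.

-38.10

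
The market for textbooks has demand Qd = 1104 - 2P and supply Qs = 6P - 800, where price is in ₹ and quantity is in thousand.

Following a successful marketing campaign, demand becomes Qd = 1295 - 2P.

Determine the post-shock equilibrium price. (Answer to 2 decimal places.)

261.88

Original equilibrium: 1104 - 2P = 6P - 800 gives 1904 = 8P, so P = 238 and Q = 628.
With the change applied: demand Qd = 1295 - 2P, supply Qs = 6P - 800.
Equate the new curves: 1295 - 2P = 6P - 800, giving 2095 = 8P, P = 261.875, Q = 771.25.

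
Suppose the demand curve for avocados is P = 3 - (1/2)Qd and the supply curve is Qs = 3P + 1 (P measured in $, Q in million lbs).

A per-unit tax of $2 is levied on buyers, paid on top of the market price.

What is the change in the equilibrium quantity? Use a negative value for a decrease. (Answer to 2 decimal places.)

Initially, 6 - 2P = 3P + 1, so 5 = 5P and P = 1, Q = 4.
Since buyers pay the price plus the tax, the effective demand curve becomes Qd = 2 - 2P.
New equilibrium: 2 - 2P = 3P + 1 ⇒ 1 = 5P ⇒ P = 0.2, Q = 1.6.
ΔQ = 1.6 − 4 = -2.40.

-2.40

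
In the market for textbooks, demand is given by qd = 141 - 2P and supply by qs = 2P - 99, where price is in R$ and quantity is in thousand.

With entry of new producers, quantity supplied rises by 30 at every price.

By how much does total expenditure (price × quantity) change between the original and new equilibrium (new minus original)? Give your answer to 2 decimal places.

Before the shock: 141 - 2P = 2P - 99 ⇒ 240 = 4P ⇒ P = 60, q = 21.
The shock moves the curves to qd = 141 - 2P and qs = 2P - 69.
Equate the new curves: 141 - 2P = 2P - 69, giving 210 = 4P, P = 52.5, q = 36.
Expenditure moves from 60×21 = 1260 to 52.5×36 = 1890; change = +630.00.

+630.00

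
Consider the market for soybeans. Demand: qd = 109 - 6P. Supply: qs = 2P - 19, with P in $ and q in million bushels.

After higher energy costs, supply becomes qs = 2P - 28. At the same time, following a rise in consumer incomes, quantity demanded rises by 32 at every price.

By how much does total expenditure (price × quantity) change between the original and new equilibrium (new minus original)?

+93.03125

Original equilibrium: 109 - 6P = 2P - 19 gives 128 = 8P, so P = 16 and q = 13.
With the change applied: demand qd = 141 - 6P, supply qs = 2P - 28.
Clearing the new market: 141 - 6P = 2P - 28, so P = 21.125 and q = 14.25.
Expenditure moves from 16×13 = 208 to 21.125×14.25 = 301.03125; change = +93.03125.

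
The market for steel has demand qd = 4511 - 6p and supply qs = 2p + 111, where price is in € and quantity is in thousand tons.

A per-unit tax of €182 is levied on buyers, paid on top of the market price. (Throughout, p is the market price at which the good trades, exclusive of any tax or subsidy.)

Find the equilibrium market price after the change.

413.5

Initially, 4511 - 6p = 2p + 111, so 4400 = 8p and p = 550, q = 1211.
Since buyers pay the price plus the tax, the effective demand curve becomes qd = 3419 - 6p.
New equilibrium: 3419 - 6p = 2p + 111 ⇒ 3308 = 8p ⇒ p = 413.5, q = 938.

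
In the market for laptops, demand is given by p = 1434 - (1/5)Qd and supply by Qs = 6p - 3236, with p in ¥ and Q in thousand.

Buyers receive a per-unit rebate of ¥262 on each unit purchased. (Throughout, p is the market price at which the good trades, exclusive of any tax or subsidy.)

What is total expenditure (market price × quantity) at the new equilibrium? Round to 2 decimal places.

3359877.69

Before the shock: 7170 - 5p = 6p - 3236 ⇒ 10406 = 11p ⇒ p = 946, Q = 2440.
Since buyers' out-of-pocket price is the market price minus the rebate, the effective demand curve becomes Qd = 8480 - 5p.
Setting them equal: 8480 - 5p = 6p - 3236 → 11716 = 11p, so p = 11716/11 ≈ 1065.0909 and Q = 34700/11 ≈ 3154.5455.
New expenditure = 1065.0909 × 3154.5455 = 3359877.69.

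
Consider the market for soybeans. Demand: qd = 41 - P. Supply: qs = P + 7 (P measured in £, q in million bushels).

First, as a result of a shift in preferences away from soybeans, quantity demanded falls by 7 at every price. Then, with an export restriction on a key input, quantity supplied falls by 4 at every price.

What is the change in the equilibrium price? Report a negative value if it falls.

-1.5

Original equilibrium: 41 - P = P + 7 gives 34 = 2P, so P = 17 and q = 24.
With the change applied: demand qd = 34 - P, supply qs = P + 3.
New equilibrium: 34 - P = P + 3 ⇒ 31 = 2P ⇒ P = 15.5, q = 18.5.
ΔP = 15.5 − 17 = -1.5.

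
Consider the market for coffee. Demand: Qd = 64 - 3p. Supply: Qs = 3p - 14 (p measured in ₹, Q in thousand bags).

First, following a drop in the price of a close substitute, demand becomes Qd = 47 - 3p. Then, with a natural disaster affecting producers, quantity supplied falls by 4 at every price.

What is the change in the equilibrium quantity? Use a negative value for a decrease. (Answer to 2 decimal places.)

Before the shock: 64 - 3p = 3p - 14 ⇒ 78 = 6p ⇒ p = 13, Q = 25.
The new curves are Qd = 47 - 3p (demand) and Qs = 3p - 18 (supply).
Setting them equal: 47 - 3p = 3p - 18 → 65 = 6p, so p = 65/6 ≈ 10.8333 and Q = 14.5.
ΔQ = 14.5 − 25 = -10.50.

-10.50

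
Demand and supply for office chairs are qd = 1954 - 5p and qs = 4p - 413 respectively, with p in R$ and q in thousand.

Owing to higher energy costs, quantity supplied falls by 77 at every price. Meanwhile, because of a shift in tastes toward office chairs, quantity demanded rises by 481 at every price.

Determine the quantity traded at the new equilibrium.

810

Original equilibrium: 1954 - 5p = 4p - 413 gives 2367 = 9p, so p = 263 and q = 639.
After the shift, demand is qd = 2435 - 5p and supply is qs = 4p - 490.
Clearing the new market: 2435 - 5p = 4p - 490, so p = 325 and q = 810.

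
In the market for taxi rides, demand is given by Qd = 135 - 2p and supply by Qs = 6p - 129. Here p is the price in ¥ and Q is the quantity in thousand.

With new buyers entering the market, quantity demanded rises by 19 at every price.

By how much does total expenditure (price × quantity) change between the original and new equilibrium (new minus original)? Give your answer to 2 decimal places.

+667.97

Original equilibrium: 135 - 2p = 6p - 129 gives 264 = 8p, so p = 33 and Q = 69.
After the shift, demand is Qd = 154 - 2p and supply is Qs = 6p - 129.
Equate the new curves: 154 - 2p = 6p - 129, giving 283 = 8p, p = 35.375, Q = 83.25.
Expenditure moves from 33×69 = 2277 to 35.375×83.25 = 2944.96875; change = +667.97.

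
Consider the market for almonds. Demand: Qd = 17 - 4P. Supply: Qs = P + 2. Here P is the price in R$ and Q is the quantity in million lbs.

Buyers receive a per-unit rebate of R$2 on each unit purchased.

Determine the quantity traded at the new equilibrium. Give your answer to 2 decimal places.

6.60

Original equilibrium: 17 - 4P = P + 2 gives 15 = 5P, so P = 3 and Q = 5.
Since buyers' out-of-pocket price is the market price minus the rebate, the effective demand curve becomes Qd = 25 - 4P.
Equate the new curves: 25 - 4P = P + 2, giving 23 = 5P, P = 4.6, Q = 6.6.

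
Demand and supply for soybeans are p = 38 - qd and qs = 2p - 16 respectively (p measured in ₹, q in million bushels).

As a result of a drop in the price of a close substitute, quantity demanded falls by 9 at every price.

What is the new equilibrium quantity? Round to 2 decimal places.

14.00

Original equilibrium: 38 - p = 2p - 16 gives 54 = 3p, so p = 18 and q = 20.
After the shift, demand is qd = 29 - p and supply is qs = 2p - 16.
New equilibrium: 29 - p = 2p - 16 ⇒ 45 = 3p ⇒ p = 15, q = 14.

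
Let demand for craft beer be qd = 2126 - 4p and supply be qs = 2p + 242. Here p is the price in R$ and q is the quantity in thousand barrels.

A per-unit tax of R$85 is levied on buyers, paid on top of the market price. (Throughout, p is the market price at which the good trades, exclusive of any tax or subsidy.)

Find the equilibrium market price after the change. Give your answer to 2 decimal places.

Initially, 2126 - 4p = 2p + 242, so 1884 = 6p and p = 314, q = 870.
Since buyers pay the price plus the tax, the effective demand curve becomes qd = 1786 - 4p.
Equate the new curves: 1786 - 4p = 2p + 242, giving 1544 = 6p, p = 772/3 ≈ 257.3333, q = 2270/3 ≈ 756.6667.

257.33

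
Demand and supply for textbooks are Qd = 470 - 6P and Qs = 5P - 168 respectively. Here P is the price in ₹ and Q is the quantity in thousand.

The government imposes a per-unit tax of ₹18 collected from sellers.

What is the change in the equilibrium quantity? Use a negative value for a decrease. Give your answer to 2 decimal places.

-49.09

Initially, 470 - 6P = 5P - 168, so 638 = 11P and P = 58, Q = 122.
Since sellers keep the price net of the tax, the effective supply curve becomes Qs = 5P - 258.
Equate the new curves: 470 - 6P = 5P - 258, giving 728 = 11P, P = 728/11 ≈ 66.1818, Q = 802/11 ≈ 72.9091.
ΔQ = 72.9091 − 122 = -49.09.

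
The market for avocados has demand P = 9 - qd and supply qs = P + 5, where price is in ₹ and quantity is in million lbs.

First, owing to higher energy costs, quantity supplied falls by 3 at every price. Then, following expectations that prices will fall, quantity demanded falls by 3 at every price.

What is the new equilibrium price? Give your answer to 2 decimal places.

Original equilibrium: 9 - P = P + 5 gives 4 = 2P, so P = 2 and q = 7.
The new curves are qd = 6 - P (demand) and qs = P + 2 (supply).
Equate the new curves: 6 - P = P + 2, giving 4 = 2P, P = 2, q = 4.

2.00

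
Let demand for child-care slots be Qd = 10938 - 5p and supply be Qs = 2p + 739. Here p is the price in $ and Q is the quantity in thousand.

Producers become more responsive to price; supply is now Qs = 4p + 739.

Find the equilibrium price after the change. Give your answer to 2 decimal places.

1133.22

Initially, 10938 - 5p = 2p + 739, so 10199 = 7p and p = 1457, Q = 3653.
The shock moves the curves to Qd = 10938 - 5p and Qs = 4p + 739.
Equate the new curves: 10938 - 5p = 4p + 739, giving 10199 = 9p, p = 10199/9 ≈ 1133.2222, Q = 47447/9 ≈ 5271.8889.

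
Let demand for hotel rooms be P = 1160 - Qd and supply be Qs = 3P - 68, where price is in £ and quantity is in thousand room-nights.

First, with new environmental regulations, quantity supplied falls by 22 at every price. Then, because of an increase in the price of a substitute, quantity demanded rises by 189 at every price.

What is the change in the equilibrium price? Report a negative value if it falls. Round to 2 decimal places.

Initially, 1160 - P = 3P - 68, so 1228 = 4P and P = 307, Q = 853.
After the shift, demand is Qd = 1349 - P and supply is Qs = 3P - 90.
New equilibrium: 1349 - P = 3P - 90 ⇒ 1439 = 4P ⇒ P = 359.75, Q = 989.25.
ΔP = 359.75 − 307 = +52.75.

+52.75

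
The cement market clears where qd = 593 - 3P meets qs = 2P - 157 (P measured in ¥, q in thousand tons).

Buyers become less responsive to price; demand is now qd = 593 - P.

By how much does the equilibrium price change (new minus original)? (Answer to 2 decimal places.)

+100.00

Original equilibrium: 593 - 3P = 2P - 157 gives 750 = 5P, so P = 150 and q = 143.
After the shift, demand is qd = 593 - P and supply is qs = 2P - 157.
New equilibrium: 593 - P = 2P - 157 ⇒ 750 = 3P ⇒ P = 250, q = 343.
ΔP = 250 − 150 = +100.00.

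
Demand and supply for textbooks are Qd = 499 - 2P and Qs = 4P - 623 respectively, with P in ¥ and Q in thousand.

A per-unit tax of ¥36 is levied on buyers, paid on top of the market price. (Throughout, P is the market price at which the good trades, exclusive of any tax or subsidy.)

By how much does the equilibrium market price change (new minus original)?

-12

Initially, 499 - 2P = 4P - 623, so 1122 = 6P and P = 187, Q = 125.
Since buyers pay the price plus the tax, the effective demand curve becomes Qd = 427 - 2P.
Equate the new curves: 427 - 2P = 4P - 623, giving 1050 = 6P, P = 175, Q = 77.
ΔP = 175 − 187 = -12.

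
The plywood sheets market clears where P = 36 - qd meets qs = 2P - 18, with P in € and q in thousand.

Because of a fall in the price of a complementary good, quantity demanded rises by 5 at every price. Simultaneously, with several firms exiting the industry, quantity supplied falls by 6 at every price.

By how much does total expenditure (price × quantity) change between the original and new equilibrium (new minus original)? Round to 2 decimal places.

+94.89

Original equilibrium: 36 - P = 2P - 18 gives 54 = 3P, so P = 18 and q = 18.
The shock moves the curves to qd = 41 - P and qs = 2P - 24.
Setting them equal: 41 - P = 2P - 24 → 65 = 3P, so P = 65/3 ≈ 21.6667 and q = 58/3 ≈ 19.3333.
Expenditure moves from 18×18 = 324 to 21.6667×19.3333 = 418.8889; change = +94.89.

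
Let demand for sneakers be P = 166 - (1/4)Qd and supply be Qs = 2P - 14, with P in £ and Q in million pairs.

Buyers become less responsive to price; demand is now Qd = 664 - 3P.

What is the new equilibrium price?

135.6

Initially, 664 - 4P = 2P - 14, so 678 = 6P and P = 113, Q = 212.
After the shift, demand is Qd = 664 - 3P and supply is Qs = 2P - 14.
New equilibrium: 664 - 3P = 2P - 14 ⇒ 678 = 5P ⇒ P = 135.6, Q = 257.2.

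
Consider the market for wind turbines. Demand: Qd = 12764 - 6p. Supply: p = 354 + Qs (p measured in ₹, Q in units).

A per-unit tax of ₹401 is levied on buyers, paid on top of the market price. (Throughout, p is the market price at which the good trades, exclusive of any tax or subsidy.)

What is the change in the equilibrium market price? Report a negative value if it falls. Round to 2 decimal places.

Solve the original market: 12764 - 6p = p - 354, hence p = 1874 and Q = 1520.
Since buyers pay the price plus the tax, the effective demand curve becomes Qd = 10358 - 6p.
New equilibrium: 10358 - 6p = p - 354 ⇒ 10712 = 7p ⇒ p = 10712/7 ≈ 1530.2857, Q = 8234/7 ≈ 1176.2857.
Δp = 1530.2857 − 1874 = -343.71.

-343.71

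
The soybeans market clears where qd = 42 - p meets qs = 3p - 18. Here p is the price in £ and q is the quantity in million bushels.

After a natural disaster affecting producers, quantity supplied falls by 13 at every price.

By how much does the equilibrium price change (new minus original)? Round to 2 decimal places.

Before the shock: 42 - p = 3p - 18 ⇒ 60 = 4p ⇒ p = 15, q = 27.
The shock moves the curves to qd = 42 - p and qs = 3p - 31.
Setting them equal: 42 - p = 3p - 31 → 73 = 4p, so p = 18.25 and q = 23.75.
Δp = 18.25 − 15 = +3.25.

+3.25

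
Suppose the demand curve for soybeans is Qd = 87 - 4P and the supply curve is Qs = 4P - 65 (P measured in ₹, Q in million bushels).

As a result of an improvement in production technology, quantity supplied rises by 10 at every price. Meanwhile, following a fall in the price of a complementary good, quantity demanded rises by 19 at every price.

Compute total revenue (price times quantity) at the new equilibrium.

513.1875

Before the shock: 87 - 4P = 4P - 65 ⇒ 152 = 8P ⇒ P = 19, Q = 11.
The new curves are Qd = 106 - 4P (demand) and Qs = 4P - 55 (supply).
Equate the new curves: 106 - 4P = 4P - 55, giving 161 = 8P, P = 20.125, Q = 25.5.
New expenditure = 20.125 × 25.5 = 513.1875.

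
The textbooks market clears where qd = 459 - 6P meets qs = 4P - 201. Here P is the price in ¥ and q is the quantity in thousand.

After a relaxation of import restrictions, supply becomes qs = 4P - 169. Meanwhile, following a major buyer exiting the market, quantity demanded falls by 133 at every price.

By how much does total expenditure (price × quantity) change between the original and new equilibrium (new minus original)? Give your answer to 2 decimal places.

-2722.50

Before the shock: 459 - 6P = 4P - 201 ⇒ 660 = 10P ⇒ P = 66, q = 63.
With the change applied: demand qd = 326 - 6P, supply qs = 4P - 169.
Clearing the new market: 326 - 6P = 4P - 169, so P = 49.5 and q = 29.
Expenditure moves from 66×63 = 4158 to 49.5×29 = 1435.5; change = -2722.50.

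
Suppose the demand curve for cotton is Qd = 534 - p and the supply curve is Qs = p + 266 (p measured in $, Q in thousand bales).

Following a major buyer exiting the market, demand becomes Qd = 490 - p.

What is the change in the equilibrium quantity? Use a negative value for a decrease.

Before the shock: 534 - p = p + 266 ⇒ 268 = 2p ⇒ p = 134, Q = 400.
The new curves are Qd = 490 - p (demand) and Qs = p + 266 (supply).
Clearing the new market: 490 - p = p + 266, so p = 112 and Q = 378.
ΔQ = 378 − 400 = -22.

-22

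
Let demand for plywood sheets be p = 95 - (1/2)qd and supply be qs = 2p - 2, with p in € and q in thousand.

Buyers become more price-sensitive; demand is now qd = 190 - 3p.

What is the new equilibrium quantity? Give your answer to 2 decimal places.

Initially, 190 - 2p = 2p - 2, so 192 = 4p and p = 48, q = 94.
The shock moves the curves to qd = 190 - 3p and qs = 2p - 2.
Equate the new curves: 190 - 3p = 2p - 2, giving 192 = 5p, p = 38.4, q = 74.8.

74.80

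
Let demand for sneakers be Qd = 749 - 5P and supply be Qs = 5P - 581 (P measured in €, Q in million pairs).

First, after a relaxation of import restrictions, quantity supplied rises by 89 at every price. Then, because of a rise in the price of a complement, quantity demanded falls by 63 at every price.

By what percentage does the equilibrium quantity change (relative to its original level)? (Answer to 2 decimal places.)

Original equilibrium: 749 - 5P = 5P - 581 gives 1330 = 10P, so P = 133 and Q = 84.
After the shift, demand is Qd = 686 - 5P and supply is Qs = 5P - 492.
New equilibrium: 686 - 5P = 5P - 492 ⇒ 1178 = 10P ⇒ P = 117.8, Q = 97.
%ΔQ = (97 − 84) / 84 × 100 = +15.48%.

+15.48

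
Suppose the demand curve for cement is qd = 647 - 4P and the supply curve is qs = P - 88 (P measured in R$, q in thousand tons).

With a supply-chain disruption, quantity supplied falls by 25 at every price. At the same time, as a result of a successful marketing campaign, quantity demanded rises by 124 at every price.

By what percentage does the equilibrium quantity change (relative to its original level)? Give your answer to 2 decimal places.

Solve the original market: 647 - 4P = P - 88, hence P = 147 and q = 59.
The shock moves the curves to qd = 771 - 4P and qs = P - 113.
Setting them equal: 771 - 4P = P - 113 → 884 = 5P, so P = 176.8 and q = 63.8.
%Δq = (63.8 − 59) / 59 × 100 = +8.14%.

+8.14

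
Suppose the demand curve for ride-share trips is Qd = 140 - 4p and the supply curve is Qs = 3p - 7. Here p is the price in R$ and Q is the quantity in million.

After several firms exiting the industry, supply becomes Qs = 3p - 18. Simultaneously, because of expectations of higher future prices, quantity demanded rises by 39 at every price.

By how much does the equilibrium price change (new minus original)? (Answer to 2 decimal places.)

+7.14

Before the shock: 140 - 4p = 3p - 7 ⇒ 147 = 7p ⇒ p = 21, Q = 56.
The new curves are Qd = 179 - 4p (demand) and Qs = 3p - 18 (supply).
New equilibrium: 179 - 4p = 3p - 18 ⇒ 197 = 7p ⇒ p = 197/7 ≈ 28.1429, Q = 465/7 ≈ 66.4286.
Δp = 28.1429 − 21 = +7.14.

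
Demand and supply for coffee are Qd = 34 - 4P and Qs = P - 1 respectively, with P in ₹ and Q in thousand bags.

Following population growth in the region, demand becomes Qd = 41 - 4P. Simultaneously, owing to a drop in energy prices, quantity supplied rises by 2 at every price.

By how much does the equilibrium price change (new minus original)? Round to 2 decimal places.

+1.00

Solve the original market: 34 - 4P = P - 1, hence P = 7 and Q = 6.
After the shift, demand is Qd = 41 - 4P and supply is Qs = P + 1.
Setting them equal: 41 - 4P = P + 1 → 40 = 5P, so P = 8 and Q = 9.
ΔP = 8 − 7 = +1.00.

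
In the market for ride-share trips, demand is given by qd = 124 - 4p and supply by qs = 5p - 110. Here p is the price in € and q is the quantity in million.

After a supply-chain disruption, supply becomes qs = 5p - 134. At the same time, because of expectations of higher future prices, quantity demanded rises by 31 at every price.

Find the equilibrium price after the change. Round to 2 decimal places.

Before the shock: 124 - 4p = 5p - 110 ⇒ 234 = 9p ⇒ p = 26, q = 20.
After the shift, demand is qd = 155 - 4p and supply is qs = 5p - 134.
Setting them equal: 155 - 4p = 5p - 134 → 289 = 9p, so p = 289/9 ≈ 32.1111 and q = 239/9 ≈ 26.5556.

32.11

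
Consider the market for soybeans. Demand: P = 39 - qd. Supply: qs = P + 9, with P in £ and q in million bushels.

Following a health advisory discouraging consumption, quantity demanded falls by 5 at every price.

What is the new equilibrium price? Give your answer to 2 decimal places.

12.50

Before the shock: 39 - P = P + 9 ⇒ 30 = 2P ⇒ P = 15, q = 24.
The shock moves the curves to qd = 34 - P and qs = P + 9.
Clearing the new market: 34 - P = P + 9, so P = 12.5 and q = 21.5.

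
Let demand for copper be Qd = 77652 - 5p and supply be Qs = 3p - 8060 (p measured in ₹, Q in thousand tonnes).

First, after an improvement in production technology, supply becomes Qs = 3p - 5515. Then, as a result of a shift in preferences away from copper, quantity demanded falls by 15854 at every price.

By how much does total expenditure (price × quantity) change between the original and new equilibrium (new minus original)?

-92025948.828125

Original equilibrium: 77652 - 5p = 3p - 8060 gives 85712 = 8p, so p = 10714 and Q = 24082.
After the shift, demand is Qd = 61798 - 5p and supply is Qs = 3p - 5515.
Clearing the new market: 61798 - 5p = 3p - 5515, so p = 8414.125 and Q = 19727.375.
Expenditure moves from 10714×24082 = 258014548 to 8414.125×19727.375 = 165988599.171875; change = -92025948.828125.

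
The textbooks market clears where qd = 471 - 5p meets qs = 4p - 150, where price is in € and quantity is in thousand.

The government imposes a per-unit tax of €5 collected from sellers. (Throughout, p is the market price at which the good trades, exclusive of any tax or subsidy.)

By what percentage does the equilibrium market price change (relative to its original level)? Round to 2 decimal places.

Original equilibrium: 471 - 5p = 4p - 150 gives 621 = 9p, so p = 69 and q = 126.
Since sellers keep the price net of the tax, the effective supply curve becomes qs = 4p - 170.
Equate the new curves: 471 - 5p = 4p - 170, giving 641 = 9p, p = 641/9 ≈ 71.2222, q = 1034/9 ≈ 114.8889.
%Δp = (71.2222 − 69) / 69 × 100 = +3.22%.

+3.22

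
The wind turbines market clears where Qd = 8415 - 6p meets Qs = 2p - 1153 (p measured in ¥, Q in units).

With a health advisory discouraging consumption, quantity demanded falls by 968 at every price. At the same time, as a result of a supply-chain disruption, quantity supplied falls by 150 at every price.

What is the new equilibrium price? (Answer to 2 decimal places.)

1093.75

Original equilibrium: 8415 - 6p = 2p - 1153 gives 9568 = 8p, so p = 1196 and Q = 1239.
With the change applied: demand Qd = 7447 - 6p, supply Qs = 2p - 1303.
New equilibrium: 7447 - 6p = 2p - 1303 ⇒ 8750 = 8p ⇒ p = 1093.75, Q = 884.5.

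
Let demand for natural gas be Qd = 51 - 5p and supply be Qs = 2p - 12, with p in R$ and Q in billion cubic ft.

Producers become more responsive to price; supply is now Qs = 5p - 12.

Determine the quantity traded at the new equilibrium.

19.5

Original equilibrium: 51 - 5p = 2p - 12 gives 63 = 7p, so p = 9 and Q = 6.
After the shift, demand is Qd = 51 - 5p and supply is Qs = 5p - 12.
Equate the new curves: 51 - 5p = 5p - 12, giving 63 = 10p, p = 6.3, Q = 19.5.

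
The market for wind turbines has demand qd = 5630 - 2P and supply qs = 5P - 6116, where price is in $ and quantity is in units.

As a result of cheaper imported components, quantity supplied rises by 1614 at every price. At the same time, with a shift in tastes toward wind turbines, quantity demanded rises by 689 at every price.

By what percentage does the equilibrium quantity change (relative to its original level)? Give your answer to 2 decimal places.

+41.92

Before the shock: 5630 - 2P = 5P - 6116 ⇒ 11746 = 7P ⇒ P = 1678, q = 2274.
The new curves are qd = 6319 - 2P (demand) and qs = 5P - 4502 (supply).
Equate the new curves: 6319 - 2P = 5P - 4502, giving 10821 = 7P, P = 10821/7 ≈ 1545.8571, q = 22591/7 ≈ 3227.2857.
%Δq = (3227.2857 − 2274) / 2274 × 100 = +41.92%.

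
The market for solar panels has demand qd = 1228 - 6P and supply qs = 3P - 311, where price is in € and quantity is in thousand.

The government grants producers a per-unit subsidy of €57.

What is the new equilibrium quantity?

316

Before the shock: 1228 - 6P = 3P - 311 ⇒ 1539 = 9P ⇒ P = 171, q = 202.
Since sellers receive the price plus the subsidy, the effective supply curve becomes qs = 3P - 140.
Setting them equal: 1228 - 6P = 3P - 140 → 1368 = 9P, so P = 152 and q = 316.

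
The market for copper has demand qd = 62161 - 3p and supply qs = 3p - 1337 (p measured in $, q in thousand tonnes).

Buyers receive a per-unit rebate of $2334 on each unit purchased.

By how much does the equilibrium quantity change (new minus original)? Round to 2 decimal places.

+3501.00

Solve the original market: 62161 - 3p = 3p - 1337, hence p = 10583 and q = 30412.
Since buyers' out-of-pocket price is the market price minus the rebate, the effective demand curve becomes qd = 69163 - 3p.
Setting them equal: 69163 - 3p = 3p - 1337 → 70500 = 6p, so p = 11750 and q = 33913.
Δq = 33913 − 30412 = +3501.00.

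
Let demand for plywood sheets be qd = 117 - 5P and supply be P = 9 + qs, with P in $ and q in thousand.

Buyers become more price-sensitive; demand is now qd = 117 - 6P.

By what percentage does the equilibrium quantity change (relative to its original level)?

Original equilibrium: 117 - 5P = P - 9 gives 126 = 6P, so P = 21 and q = 12.
With the change applied: demand qd = 117 - 6P, supply qs = P - 9.
Clearing the new market: 117 - 6P = P - 9, so P = 18 and q = 9.
%Δq = (9 − 12) / 12 × 100 = -25%.

-25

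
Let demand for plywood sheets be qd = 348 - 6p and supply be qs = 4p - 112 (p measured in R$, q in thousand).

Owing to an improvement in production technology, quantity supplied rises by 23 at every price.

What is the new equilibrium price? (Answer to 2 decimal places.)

43.70

Before the shock: 348 - 6p = 4p - 112 ⇒ 460 = 10p ⇒ p = 46, q = 72.
With the change applied: demand qd = 348 - 6p, supply qs = 4p - 89.
Setting them equal: 348 - 6p = 4p - 89 → 437 = 10p, so p = 43.7 and q = 85.8.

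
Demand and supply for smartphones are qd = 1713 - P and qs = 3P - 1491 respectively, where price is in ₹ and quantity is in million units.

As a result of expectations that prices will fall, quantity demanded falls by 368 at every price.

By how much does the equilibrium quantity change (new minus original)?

-276

Solve the original market: 1713 - P = 3P - 1491, hence P = 801 and q = 912.
With the change applied: demand qd = 1345 - P, supply qs = 3P - 1491.
New equilibrium: 1345 - P = 3P - 1491 ⇒ 2836 = 4P ⇒ P = 709, q = 636.
Δq = 636 − 912 = -276.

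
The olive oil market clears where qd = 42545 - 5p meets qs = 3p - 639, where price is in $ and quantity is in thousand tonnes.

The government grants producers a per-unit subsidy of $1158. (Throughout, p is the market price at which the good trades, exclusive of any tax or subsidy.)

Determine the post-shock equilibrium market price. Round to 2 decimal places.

Initially, 42545 - 5p = 3p - 639, so 43184 = 8p and p = 5398, q = 15555.
Since sellers receive the price plus the subsidy, the effective supply curve becomes qs = 3p + 2835.
New equilibrium: 42545 - 5p = 3p + 2835 ⇒ 39710 = 8p ⇒ p = 4963.75, q = 17726.25.

4963.75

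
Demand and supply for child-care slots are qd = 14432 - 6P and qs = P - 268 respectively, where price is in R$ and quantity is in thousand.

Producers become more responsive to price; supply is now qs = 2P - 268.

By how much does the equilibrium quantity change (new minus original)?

Original equilibrium: 14432 - 6P = P - 268 gives 14700 = 7P, so P = 2100 and q = 1832.
The shock moves the curves to qd = 14432 - 6P and qs = 2P - 268.
New equilibrium: 14432 - 6P = 2P - 268 ⇒ 14700 = 8P ⇒ P = 1837.5, q = 3407.
Δq = 3407 − 1832 = +1575.

+1575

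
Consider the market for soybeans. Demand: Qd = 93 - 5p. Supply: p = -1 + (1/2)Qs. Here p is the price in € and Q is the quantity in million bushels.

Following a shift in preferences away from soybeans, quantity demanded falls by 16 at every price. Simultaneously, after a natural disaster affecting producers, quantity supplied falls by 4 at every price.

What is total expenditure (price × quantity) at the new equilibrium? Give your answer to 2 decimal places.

232.16

Initially, 93 - 5p = 2p + 2, so 91 = 7p and p = 13, Q = 28.
The shock moves the curves to Qd = 77 - 5p and Qs = 2p - 2.
Equate the new curves: 77 - 5p = 2p - 2, giving 79 = 7p, p = 79/7 ≈ 11.2857, Q = 144/7 ≈ 20.5714.
New expenditure = 11.2857 × 20.5714 = 232.16.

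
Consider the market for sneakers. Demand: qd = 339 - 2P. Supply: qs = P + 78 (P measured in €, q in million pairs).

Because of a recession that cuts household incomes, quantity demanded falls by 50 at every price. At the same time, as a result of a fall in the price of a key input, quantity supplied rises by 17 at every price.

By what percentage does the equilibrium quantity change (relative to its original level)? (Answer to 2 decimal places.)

Original equilibrium: 339 - 2P = P + 78 gives 261 = 3P, so P = 87 and q = 165.
With the change applied: demand qd = 289 - 2P, supply qs = P + 95.
New equilibrium: 289 - 2P = P + 95 ⇒ 194 = 3P ⇒ P = 194/3 ≈ 64.6667, q = 479/3 ≈ 159.6667.
%Δq = (159.6667 − 165) / 165 × 100 = -3.23%.

-3.23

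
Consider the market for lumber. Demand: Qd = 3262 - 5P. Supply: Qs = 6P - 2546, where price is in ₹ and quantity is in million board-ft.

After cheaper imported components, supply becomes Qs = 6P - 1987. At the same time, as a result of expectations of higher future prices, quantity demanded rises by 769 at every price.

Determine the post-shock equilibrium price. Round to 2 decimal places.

547.09

Before the shock: 3262 - 5P = 6P - 2546 ⇒ 5808 = 11P ⇒ P = 528, Q = 622.
After the shift, demand is Qd = 4031 - 5P and supply is Qs = 6P - 1987.
Clearing the new market: 4031 - 5P = 6P - 1987, so P = 6018/11 ≈ 547.0909 and Q = 14251/11 ≈ 1295.5455.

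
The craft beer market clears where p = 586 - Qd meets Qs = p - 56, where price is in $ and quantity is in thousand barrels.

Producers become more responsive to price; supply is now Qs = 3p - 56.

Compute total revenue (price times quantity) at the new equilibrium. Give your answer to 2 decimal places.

Initially, 586 - p = p - 56, so 642 = 2p and p = 321, Q = 265.
The new curves are Qd = 586 - p (demand) and Qs = 3p - 56 (supply).
New equilibrium: 586 - p = 3p - 56 ⇒ 642 = 4p ⇒ p = 160.5, Q = 425.5.
New expenditure = 160.5 × 425.5 = 68292.75.

68292.75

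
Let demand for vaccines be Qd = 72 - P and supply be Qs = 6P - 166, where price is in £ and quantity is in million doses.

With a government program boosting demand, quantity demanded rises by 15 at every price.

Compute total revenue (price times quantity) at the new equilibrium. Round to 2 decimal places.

1838.12

Solve the original market: 72 - P = 6P - 166, hence P = 34 and Q = 38.
The shock moves the curves to Qd = 87 - P and Qs = 6P - 166.
Equate the new curves: 87 - P = 6P - 166, giving 253 = 7P, P = 253/7 ≈ 36.1429, Q = 356/7 ≈ 50.8571.
New expenditure = 36.1429 × 50.8571 = 1838.12.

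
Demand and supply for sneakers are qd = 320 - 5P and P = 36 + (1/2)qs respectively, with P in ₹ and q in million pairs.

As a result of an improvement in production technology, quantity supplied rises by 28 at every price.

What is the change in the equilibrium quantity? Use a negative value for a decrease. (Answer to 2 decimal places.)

Initially, 320 - 5P = 2P - 72, so 392 = 7P and P = 56, q = 40.
After the shift, demand is qd = 320 - 5P and supply is qs = 2P - 44.
Clearing the new market: 320 - 5P = 2P - 44, so P = 52 and q = 60.
Δq = 60 − 40 = +20.00.

+20.00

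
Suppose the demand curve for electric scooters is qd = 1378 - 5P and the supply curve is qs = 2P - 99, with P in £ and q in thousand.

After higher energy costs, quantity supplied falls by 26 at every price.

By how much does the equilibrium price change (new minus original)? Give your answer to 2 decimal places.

+3.71

Before the shock: 1378 - 5P = 2P - 99 ⇒ 1477 = 7P ⇒ P = 211, q = 323.
The shock moves the curves to qd = 1378 - 5P and qs = 2P - 125.
New equilibrium: 1378 - 5P = 2P - 125 ⇒ 1503 = 7P ⇒ P = 1503/7 ≈ 214.7143, q = 2131/7 ≈ 304.4286.
ΔP = 214.7143 − 211 = +3.71.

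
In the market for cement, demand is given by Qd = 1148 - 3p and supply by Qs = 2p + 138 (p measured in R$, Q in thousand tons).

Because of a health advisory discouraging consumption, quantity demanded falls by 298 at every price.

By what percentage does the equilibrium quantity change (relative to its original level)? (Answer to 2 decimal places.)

Initially, 1148 - 3p = 2p + 138, so 1010 = 5p and p = 202, Q = 542.
With the change applied: demand Qd = 850 - 3p, supply Qs = 2p + 138.
Equate the new curves: 850 - 3p = 2p + 138, giving 712 = 5p, p = 142.4, Q = 422.8.
%ΔQ = (422.8 − 542) / 542 × 100 = -21.99%.

-21.99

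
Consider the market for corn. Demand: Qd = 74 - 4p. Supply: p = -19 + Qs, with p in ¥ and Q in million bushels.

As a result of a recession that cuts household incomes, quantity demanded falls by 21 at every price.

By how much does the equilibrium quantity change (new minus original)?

Before the shock: 74 - 4p = p + 19 ⇒ 55 = 5p ⇒ p = 11, Q = 30.
With the change applied: demand Qd = 53 - 4p, supply Qs = p + 19.
Setting them equal: 53 - 4p = p + 19 → 34 = 5p, so p = 6.8 and Q = 25.8.
ΔQ = 25.8 − 30 = -4.2.

-4.2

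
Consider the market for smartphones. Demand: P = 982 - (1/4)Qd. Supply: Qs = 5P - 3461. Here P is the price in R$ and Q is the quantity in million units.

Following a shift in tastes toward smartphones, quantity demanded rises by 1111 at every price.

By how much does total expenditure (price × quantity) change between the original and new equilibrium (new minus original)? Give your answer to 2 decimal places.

+662430.32

Initially, 3928 - 4P = 5P - 3461, so 7389 = 9P and P = 821, Q = 644.
With the change applied: demand Qd = 5039 - 4P, supply Qs = 5P - 3461.
Equate the new curves: 5039 - 4P = 5P - 3461, giving 8500 = 9P, P = 8500/9 ≈ 944.4444, Q = 11351/9 ≈ 1261.2222.
Expenditure moves from 821×644 = 528724 to 944.4444×1261.2222 = 1191154.3210; change = +662430.32.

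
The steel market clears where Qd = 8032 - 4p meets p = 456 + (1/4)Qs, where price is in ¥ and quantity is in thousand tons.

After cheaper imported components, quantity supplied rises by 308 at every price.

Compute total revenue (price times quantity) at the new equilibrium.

Before the shock: 8032 - 4p = 4p - 1824 ⇒ 9856 = 8p ⇒ p = 1232, Q = 3104.
The shock moves the curves to Qd = 8032 - 4p and Qs = 4p - 1516.
New equilibrium: 8032 - 4p = 4p - 1516 ⇒ 9548 = 8p ⇒ p = 1193.5, Q = 3258.
New expenditure = 1193.5 × 3258 = 3888423.

3888423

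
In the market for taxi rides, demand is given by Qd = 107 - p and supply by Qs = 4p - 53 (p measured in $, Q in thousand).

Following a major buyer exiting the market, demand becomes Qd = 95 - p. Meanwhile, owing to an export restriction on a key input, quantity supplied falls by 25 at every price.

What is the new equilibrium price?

34.6

Before the shock: 107 - p = 4p - 53 ⇒ 160 = 5p ⇒ p = 32, Q = 75.
After the shift, demand is Qd = 95 - p and supply is Qs = 4p - 78.
Setting them equal: 95 - p = 4p - 78 → 173 = 5p, so p = 34.6 and Q = 60.4.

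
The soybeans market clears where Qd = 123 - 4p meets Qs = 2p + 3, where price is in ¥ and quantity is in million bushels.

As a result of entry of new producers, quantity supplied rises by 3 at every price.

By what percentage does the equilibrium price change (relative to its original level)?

Initially, 123 - 4p = 2p + 3, so 120 = 6p and p = 20, Q = 43.
The shock moves the curves to Qd = 123 - 4p and Qs = 2p + 6.
Equate the new curves: 123 - 4p = 2p + 6, giving 117 = 6p, p = 19.5, Q = 45.
%Δp = (19.5 − 20) / 20 × 100 = -2.5%.

-2.5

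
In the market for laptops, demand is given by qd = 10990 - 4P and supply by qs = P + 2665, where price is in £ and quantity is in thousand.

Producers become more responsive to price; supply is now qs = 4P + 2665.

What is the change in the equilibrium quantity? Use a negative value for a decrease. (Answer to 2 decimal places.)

Before the shock: 10990 - 4P = P + 2665 ⇒ 8325 = 5P ⇒ P = 1665, q = 4330.
The shock moves the curves to qd = 10990 - 4P and qs = 4P + 2665.
Equate the new curves: 10990 - 4P = 4P + 2665, giving 8325 = 8P, P = 1040.625, q = 6827.5.
Δq = 6827.5 − 4330 = +2497.50.

+2497.50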